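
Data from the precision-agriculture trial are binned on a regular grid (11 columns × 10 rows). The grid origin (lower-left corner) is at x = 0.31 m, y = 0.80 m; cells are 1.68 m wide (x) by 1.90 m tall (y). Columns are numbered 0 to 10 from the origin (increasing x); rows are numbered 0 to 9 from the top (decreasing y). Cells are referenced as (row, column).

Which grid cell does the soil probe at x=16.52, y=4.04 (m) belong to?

(8, 9)

Column index: ⌊(16.52 − 0.31) / 1.68⌋ = ⌊9.649⌋ = 9
Row offset from origin: ⌊(4.04 − 0.80) / 1.90⌋ = ⌊1.705⌋ = 1 → row 8 (counted from top)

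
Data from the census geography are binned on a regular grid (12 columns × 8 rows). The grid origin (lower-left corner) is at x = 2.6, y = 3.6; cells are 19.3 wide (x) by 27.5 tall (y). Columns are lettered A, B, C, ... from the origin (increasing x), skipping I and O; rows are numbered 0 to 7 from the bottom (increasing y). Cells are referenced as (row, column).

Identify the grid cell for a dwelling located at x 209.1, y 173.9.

(6, L)

Column index: ⌊(209.1 − 2.6) / 19.3⌋ = ⌊10.699⌋ = 10 → column L
Row offset from origin: ⌊(173.9 − 3.6) / 27.5⌋ = ⌊6.193⌋ = 6 → row 6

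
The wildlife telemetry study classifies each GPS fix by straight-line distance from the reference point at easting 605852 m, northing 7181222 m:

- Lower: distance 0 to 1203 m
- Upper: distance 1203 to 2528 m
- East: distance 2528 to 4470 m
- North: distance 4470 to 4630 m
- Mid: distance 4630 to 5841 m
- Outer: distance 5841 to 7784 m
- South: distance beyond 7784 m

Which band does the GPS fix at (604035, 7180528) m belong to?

Upper

Distance = √((604035−605852)² + (7180528−7181222)²) = √(3301489.000 + 481636.000) = 1945.026 m.
1203 ≤ 1945.026 < 2528 → Upper.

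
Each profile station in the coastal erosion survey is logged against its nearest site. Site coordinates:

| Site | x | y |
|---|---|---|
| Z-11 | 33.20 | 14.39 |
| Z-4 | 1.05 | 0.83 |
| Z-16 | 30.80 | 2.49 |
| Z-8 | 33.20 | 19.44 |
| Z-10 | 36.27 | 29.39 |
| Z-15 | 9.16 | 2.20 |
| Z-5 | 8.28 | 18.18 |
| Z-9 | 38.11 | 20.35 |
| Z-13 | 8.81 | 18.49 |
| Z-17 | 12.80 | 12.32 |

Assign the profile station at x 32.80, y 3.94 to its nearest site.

Z-16

Squared distances to each site:
Z-11: 109.363; Z-4: 1017.735; Z-16: 6.102; Z-8: 240.410; Z-10: 659.743; Z-15: 561.877; Z-5: 804.008; Z-9: 297.484; Z-13: 787.223; Z-17: 470.224.
Minimum at Z-16.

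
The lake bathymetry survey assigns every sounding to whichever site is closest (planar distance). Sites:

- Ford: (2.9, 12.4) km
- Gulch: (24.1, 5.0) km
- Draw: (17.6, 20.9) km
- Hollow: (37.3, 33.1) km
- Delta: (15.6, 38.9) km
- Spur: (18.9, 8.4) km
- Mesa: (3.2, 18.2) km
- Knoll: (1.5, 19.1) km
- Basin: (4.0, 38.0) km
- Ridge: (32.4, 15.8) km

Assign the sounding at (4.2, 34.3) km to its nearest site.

Squared distances to each site:
Ford: 481.300; Gulch: 1254.500; Draw: 359.120; Hollow: 1097.050; Delta: 151.120; Spur: 886.900; Mesa: 260.210; Knoll: 238.330; Basin: 13.730; Ridge: 1137.490.
Minimum at Basin.

Basin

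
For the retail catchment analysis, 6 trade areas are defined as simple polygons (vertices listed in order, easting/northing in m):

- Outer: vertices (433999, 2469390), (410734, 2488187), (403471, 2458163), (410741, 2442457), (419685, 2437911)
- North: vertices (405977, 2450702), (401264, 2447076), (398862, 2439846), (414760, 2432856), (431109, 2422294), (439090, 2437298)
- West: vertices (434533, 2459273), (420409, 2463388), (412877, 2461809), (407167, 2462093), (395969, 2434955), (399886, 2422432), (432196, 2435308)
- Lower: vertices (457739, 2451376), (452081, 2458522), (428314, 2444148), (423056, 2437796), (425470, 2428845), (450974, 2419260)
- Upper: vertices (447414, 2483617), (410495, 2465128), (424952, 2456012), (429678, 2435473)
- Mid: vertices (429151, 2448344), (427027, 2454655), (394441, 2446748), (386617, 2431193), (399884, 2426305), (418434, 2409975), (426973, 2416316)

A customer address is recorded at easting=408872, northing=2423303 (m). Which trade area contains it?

Mid

Cast a ray rightward from (408872, 2423303). For each polygon, the edges (by vertex number in listed order) whose endpoints lie on opposite sides of northing = 2423303, where each meets that height, and whether that is right or left of the point:
Outer: no edge straddles that height → 0 crossings.
North: 4–5 at easting≈429547.2 (right), 5–6 at easting≈431645.7 (right) → 2 crossings.
West: 5–6 at easting≈399613.6 (left), 6–7 at easting≈402071.6 (left) → 0 crossings.
Lower: 5–6 at easting≈440216.3 (right), 6–1 at easting≈451825.6 (right) → 2 crossings.
Upper: no edge straddles that height → 0 crossings.
Mid: 5–6 at easting≈403294.1 (left), 7–1 at easting≈427448.1 (right) → 1 crossing.
Only Mid has an odd count, so the point is inside Mid.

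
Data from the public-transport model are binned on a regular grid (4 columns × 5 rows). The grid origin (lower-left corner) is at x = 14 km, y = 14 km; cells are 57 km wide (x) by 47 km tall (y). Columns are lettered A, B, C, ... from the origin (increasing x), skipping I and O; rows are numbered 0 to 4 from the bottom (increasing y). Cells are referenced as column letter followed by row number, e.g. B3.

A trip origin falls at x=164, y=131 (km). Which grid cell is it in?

C2

Column index: ⌊(164 − 14) / 57⌋ = ⌊2.632⌋ = 2 → column C
Row offset from origin: ⌊(131 − 14) / 47⌋ = ⌊2.489⌋ = 2 → row 2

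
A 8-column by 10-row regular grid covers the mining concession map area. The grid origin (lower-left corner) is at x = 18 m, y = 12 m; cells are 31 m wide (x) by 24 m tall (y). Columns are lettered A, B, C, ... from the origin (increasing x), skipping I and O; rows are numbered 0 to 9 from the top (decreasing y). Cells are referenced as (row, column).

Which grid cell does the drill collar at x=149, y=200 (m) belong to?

Column index: ⌊(149 − 18) / 31⌋ = ⌊4.226⌋ = 4 → column E
Row offset from origin: ⌊(200 − 12) / 24⌋ = ⌊7.833⌋ = 7 → row 2 (counted from top)

(2, E)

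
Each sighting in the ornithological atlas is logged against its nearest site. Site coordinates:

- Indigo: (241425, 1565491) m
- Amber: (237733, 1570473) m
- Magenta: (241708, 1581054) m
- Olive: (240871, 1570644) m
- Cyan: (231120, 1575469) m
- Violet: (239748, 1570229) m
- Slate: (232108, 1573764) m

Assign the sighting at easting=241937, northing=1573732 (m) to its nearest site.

Olive

Squared distances to each site:
Indigo: 68176225.000; Amber: 28294697.000; Magenta: 53664125.000; Olive: 10672100.000; Cyan: 120024658.000; Violet: 17062730.000; Slate: 96610265.000.
Minimum at Olive.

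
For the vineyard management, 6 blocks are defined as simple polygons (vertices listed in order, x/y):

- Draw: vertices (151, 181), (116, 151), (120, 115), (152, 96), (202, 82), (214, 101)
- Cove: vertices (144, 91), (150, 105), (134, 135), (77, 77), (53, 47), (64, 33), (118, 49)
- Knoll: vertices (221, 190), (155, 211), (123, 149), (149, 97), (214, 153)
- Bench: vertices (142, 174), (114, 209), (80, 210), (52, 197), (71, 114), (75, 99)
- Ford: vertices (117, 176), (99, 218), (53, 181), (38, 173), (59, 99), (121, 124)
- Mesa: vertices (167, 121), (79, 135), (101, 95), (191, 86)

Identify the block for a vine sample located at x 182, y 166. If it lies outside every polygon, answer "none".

Knoll

Cast a ray rightward from (182, 166). For each polygon, the edges (by vertex number in listed order) whose endpoints lie on opposite sides of y = 166, where each meets that height, and whether that is right or left of the point:
Draw: 1–2 at x≈133.5 (left), 6–1 at x≈162.8 (left) → 0 crossings.
Cove: no edge straddles that height → 0 crossings.
Knoll: 2–3 at x≈131.8 (left), 5–1 at x≈216.5 (right) → 1 crossing.
Bench: 4–5 at x≈59.1 (left), 6–1 at x≈134.9 (left) → 0 crossings.
Ford: 4–5 at x≈40.0 (left), 6–1 at x≈117.8 (left) → 0 crossings.
Mesa: no edge straddles that height → 0 crossings.
Only Knoll has an odd count, so the point is inside Knoll.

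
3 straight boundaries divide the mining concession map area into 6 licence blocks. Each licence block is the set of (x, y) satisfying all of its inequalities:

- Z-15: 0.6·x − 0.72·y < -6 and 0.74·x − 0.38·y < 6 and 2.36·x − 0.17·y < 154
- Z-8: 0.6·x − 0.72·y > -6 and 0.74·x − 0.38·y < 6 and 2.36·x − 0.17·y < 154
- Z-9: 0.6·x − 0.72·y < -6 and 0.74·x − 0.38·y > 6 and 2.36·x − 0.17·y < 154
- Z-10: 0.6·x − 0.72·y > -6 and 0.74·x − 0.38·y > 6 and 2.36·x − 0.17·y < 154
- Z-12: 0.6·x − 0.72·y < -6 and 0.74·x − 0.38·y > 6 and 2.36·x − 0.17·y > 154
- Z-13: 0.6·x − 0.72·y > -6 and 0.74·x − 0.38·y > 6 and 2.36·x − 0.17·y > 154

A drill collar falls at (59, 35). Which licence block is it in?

Z-10

0.6·59 − 0.72·35 = 10.200, which is > -6
0.74·59 − 0.38·35 = 30.360, which is > 6
2.36·59 − 0.17·35 = 133.290, which is < 154
This sign pattern matches Z-10.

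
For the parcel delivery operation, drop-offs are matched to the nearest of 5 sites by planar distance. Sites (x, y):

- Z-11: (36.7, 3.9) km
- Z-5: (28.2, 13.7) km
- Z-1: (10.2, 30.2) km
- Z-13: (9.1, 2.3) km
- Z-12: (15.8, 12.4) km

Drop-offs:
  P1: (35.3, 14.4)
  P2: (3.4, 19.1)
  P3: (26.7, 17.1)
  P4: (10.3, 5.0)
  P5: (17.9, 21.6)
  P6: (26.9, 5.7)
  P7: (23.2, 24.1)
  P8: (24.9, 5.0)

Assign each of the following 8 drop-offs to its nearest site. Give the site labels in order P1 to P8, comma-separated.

Z-5, Z-1, Z-5, Z-13, Z-12, Z-5, Z-5, Z-5

P1 → Z-5 (d²=50.90)
P2 → Z-1 (d²=169.45)
P3 → Z-5 (d²=13.81)
P4 → Z-13 (d²=8.73)
P5 → Z-12 (d²=89.05)
P6 → Z-5 (d²=65.69)
P7 → Z-5 (d²=133.16)
P8 → Z-5 (d²=86.58)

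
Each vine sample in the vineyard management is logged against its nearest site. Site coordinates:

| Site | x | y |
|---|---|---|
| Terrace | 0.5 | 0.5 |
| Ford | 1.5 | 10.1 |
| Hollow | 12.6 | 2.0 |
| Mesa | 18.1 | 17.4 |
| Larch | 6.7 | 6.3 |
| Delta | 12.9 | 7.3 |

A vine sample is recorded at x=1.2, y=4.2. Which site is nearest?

Squared distances to each site:
Terrace: 14.180; Ford: 34.900; Hollow: 134.800; Mesa: 459.850; Larch: 34.660; Delta: 146.500.
Minimum at Terrace.

Terrace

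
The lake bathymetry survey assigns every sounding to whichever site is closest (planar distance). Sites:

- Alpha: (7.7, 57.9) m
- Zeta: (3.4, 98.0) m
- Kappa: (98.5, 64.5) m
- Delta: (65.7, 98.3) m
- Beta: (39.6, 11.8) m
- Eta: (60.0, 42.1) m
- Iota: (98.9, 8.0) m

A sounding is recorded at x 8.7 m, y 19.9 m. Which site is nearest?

Beta

Squared distances to each site:
Alpha: 1445.000; Zeta: 6127.700; Kappa: 10053.200; Delta: 9395.560; Beta: 1020.420; Eta: 3124.530; Iota: 8277.650.
Minimum at Beta.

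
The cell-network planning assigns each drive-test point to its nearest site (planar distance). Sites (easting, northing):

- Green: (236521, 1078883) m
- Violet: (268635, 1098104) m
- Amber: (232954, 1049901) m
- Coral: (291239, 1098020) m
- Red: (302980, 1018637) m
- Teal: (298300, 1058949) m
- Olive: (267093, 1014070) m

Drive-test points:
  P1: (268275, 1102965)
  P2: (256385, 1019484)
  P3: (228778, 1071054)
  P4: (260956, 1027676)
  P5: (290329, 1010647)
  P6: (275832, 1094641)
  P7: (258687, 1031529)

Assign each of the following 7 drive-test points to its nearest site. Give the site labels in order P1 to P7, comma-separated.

Violet, Olive, Green, Olive, Red, Violet, Olive

P1 → Violet (d²=23758921.00)
P2 → Olive (d²=143972660.00)
P3 → Green (d²=121247290.00)
P4 → Olive (d²=222786005.00)
P5 → Red (d²=223887901.00)
P6 → Violet (d²=63789178.00)
P7 → Olive (d²=375477517.00)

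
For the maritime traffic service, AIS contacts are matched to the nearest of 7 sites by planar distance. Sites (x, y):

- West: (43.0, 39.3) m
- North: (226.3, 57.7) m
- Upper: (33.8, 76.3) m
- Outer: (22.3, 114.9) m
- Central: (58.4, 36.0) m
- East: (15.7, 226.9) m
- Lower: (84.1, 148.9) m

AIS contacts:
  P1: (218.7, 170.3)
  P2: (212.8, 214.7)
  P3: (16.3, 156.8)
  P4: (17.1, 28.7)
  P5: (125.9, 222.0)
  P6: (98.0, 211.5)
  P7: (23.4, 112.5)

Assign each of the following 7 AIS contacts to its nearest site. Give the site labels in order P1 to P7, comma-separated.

North, Lower, Outer, West, Lower, Lower, Outer

P1 → North (d²=12736.52)
P2 → Lower (d²=20893.33)
P3 → Outer (d²=1791.61)
P4 → West (d²=783.17)
P5 → Lower (d²=7090.85)
P6 → Lower (d²=4111.97)
P7 → Outer (d²=6.97)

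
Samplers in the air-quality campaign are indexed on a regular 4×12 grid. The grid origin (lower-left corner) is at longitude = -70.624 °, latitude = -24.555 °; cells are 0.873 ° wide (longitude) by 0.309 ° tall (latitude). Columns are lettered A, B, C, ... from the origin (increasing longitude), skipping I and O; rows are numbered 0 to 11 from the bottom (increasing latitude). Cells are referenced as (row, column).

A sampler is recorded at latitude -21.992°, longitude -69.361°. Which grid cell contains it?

Column index: ⌊(-69.361 − -70.624) / 0.873⌋ = ⌊1.447⌋ = 1 → column B
Row offset from origin: ⌊(-21.992 − -24.555) / 0.309⌋ = ⌊8.294⌋ = 8 → row 8

(8, B)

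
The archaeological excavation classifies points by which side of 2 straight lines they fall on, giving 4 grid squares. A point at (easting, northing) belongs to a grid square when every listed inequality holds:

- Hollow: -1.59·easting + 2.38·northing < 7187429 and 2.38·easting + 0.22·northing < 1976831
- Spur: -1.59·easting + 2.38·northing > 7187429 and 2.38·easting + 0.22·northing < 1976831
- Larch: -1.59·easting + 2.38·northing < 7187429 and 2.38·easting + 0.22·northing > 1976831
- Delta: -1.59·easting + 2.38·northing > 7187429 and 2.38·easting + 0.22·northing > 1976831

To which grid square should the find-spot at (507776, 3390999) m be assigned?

-1.59·507776 + 2.38·3390999 = 7263213.780, which is > 7187429
2.38·507776 + 0.22·3390999 = 1954526.660, which is < 1976831
This sign pattern matches Spur.

Spur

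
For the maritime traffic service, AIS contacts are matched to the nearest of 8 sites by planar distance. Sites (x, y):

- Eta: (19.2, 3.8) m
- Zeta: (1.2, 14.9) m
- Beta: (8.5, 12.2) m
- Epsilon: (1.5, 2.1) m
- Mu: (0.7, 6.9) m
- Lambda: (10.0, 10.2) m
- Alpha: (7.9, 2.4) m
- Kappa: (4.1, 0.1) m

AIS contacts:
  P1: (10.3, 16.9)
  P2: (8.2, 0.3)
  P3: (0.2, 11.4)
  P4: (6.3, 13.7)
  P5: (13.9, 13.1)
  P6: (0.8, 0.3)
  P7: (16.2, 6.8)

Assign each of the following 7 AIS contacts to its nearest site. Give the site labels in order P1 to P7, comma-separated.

P1 → Beta (d²=25.33)
P2 → Alpha (d²=4.50)
P3 → Zeta (d²=13.25)
P4 → Beta (d²=7.09)
P5 → Lambda (d²=23.62)
P6 → Epsilon (d²=3.73)
P7 → Eta (d²=18.00)

Beta, Alpha, Zeta, Beta, Lambda, Epsilon, Eta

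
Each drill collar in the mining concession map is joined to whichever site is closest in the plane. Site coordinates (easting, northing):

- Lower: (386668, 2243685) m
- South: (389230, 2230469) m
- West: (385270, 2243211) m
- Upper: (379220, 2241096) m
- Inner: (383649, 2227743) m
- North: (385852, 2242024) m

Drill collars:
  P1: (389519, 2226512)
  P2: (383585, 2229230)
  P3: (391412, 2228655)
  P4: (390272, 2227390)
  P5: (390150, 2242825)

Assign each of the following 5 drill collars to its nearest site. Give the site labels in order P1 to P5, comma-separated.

South, Inner, South, South, Lower

P1 → South (d²=15741370.00)
P2 → Inner (d²=2215265.00)
P3 → South (d²=8051720.00)
P4 → South (d²=10566005.00)
P5 → Lower (d²=12863924.00)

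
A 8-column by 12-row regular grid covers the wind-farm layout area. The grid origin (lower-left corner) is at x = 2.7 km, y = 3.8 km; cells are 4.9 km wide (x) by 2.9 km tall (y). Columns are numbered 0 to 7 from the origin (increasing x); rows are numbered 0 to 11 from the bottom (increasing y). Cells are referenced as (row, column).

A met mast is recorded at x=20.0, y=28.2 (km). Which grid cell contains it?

Column index: ⌊(20.0 − 2.7) / 4.9⌋ = ⌊3.531⌋ = 3
Row offset from origin: ⌊(28.2 − 3.8) / 2.9⌋ = ⌊8.414⌋ = 8 → row 8

(8, 3)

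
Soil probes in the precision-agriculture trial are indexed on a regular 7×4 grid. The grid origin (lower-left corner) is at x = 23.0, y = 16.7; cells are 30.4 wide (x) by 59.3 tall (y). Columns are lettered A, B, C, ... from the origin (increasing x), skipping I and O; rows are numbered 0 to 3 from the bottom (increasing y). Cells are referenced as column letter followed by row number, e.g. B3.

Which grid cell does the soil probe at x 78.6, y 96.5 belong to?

Column index: ⌊(78.6 − 23.0) / 30.4⌋ = ⌊1.829⌋ = 1 → column B
Row offset from origin: ⌊(96.5 − 16.7) / 59.3⌋ = ⌊1.346⌋ = 1 → row 1

B1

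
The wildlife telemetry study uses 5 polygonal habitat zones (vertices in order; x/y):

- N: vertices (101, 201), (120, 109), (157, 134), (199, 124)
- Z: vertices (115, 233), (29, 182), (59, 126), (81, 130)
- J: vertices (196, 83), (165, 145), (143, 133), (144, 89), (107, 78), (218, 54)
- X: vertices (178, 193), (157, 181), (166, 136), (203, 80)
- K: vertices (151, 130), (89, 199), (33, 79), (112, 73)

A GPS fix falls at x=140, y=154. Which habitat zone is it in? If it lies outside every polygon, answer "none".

N

Cast a ray rightward from (140, 154). For each polygon, the edges (by vertex number in listed order) whose endpoints lie on opposite sides of y = 154, where each meets that height, and whether that is right or left of the point:
N: 1–2 at x≈110.7 (left), 4–1 at x≈160.8 (right) → 1 crossing.
Z: 2–3 at x≈44.0 (left), 4–1 at x≈88.9 (left) → 0 crossings.
J: no edge straddles that height → 0 crossings.
X: 2–3 at x≈162.4 (right), 4–1 at x≈186.6 (right) → 2 crossings.
K: 1–2 at x≈129.4 (left), 2–3 at x≈68.0 (left) → 0 crossings.
Only N has an odd count, so the point is inside N.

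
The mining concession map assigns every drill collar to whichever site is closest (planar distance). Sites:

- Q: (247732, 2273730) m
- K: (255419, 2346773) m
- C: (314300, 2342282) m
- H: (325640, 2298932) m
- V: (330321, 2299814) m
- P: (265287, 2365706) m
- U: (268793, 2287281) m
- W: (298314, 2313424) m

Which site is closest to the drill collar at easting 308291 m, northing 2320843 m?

W

Squared distances to each site:
Q: 5887027250.000; K: 3467813284.000; C: 495738802.000; H: 781079722.000; V: 927539741.000; P: 3862032785.000; U: 2686499848.000; W: 154582090.000.
Minimum at W.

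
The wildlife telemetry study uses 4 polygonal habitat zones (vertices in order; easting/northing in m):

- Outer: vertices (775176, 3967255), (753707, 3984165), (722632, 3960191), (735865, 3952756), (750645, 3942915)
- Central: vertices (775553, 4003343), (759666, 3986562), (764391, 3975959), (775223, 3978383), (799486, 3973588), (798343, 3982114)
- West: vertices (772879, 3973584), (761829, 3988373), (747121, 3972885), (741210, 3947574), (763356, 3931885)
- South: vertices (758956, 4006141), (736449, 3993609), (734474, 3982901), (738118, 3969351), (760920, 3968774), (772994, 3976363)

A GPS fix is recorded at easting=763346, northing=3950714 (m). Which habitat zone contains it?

West

Cast a ray rightward from (763346, 3950714). For each polygon, the edges (by vertex number in listed order) whose endpoints lie on opposite sides of northing = 3950714, where each meets that height, and whether that is right or left of the point:
Outer: 4–5 at easting≈738931.8 (left), 5–1 at easting≈758505.2 (left) → 0 crossings.
Central: no edge straddles that height → 0 crossings.
West: 3–4 at easting≈741943.3 (left), 5–1 at easting≈767656.1 (right) → 1 crossing.
South: no edge straddles that height → 0 crossings.
Only West has an odd count, so the point is inside West.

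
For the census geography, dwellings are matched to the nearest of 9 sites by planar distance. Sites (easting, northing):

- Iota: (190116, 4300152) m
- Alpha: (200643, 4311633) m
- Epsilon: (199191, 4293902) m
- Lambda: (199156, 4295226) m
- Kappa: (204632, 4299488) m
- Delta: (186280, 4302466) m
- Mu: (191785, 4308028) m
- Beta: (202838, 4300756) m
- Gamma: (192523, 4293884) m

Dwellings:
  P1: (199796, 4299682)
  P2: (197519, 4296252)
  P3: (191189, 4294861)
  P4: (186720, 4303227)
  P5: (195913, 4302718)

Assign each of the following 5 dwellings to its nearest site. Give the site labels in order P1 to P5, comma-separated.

Beta, Lambda, Gamma, Delta, Iota

P1 → Beta (d²=10407240.00)
P2 → Lambda (d²=3732445.00)
P3 → Gamma (d²=2734085.00)
P4 → Delta (d²=772721.00)
P5 → Iota (d²=40189565.00)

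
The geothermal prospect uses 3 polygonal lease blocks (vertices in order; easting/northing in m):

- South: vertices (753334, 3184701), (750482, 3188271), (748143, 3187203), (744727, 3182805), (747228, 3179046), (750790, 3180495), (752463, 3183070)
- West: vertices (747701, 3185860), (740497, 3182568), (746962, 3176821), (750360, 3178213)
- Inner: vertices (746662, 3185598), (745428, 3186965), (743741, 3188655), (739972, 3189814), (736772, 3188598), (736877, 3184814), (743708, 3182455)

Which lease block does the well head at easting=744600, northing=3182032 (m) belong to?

Cast a ray rightward from (744600, 3182032). For each polygon, the edges (by vertex number in listed order) whose endpoints lie on opposite sides of northing = 3182032, where each meets that height, and whether that is right or left of the point:
South: 4–5 at easting≈745241.3 (right), 6–7 at easting≈751788.6 (right) → 2 crossings.
West: 2–3 at easting≈741100.0 (left), 4–1 at easting≈749032.1 (right) → 1 crossing.
Inner: no edge straddles that height → 0 crossings.
Only West has an odd count, so the point is inside West.

West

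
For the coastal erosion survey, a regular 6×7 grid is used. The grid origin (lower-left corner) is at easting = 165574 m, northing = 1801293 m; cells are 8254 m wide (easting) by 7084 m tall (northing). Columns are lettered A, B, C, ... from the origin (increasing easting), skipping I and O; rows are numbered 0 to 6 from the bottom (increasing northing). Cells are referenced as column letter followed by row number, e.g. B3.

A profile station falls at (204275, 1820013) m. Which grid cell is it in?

E2

Column index: ⌊(204275 − 165574) / 8254⌋ = ⌊4.689⌋ = 4 → column E
Row offset from origin: ⌊(1820013 − 1801293) / 7084⌋ = ⌊2.643⌋ = 2 → row 2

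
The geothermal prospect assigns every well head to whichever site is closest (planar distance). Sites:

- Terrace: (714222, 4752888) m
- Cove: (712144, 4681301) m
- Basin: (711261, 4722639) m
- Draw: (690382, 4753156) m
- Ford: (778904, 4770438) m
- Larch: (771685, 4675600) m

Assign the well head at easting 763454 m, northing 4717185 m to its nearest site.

Larch

Squared distances to each site:
Terrace: 3698494033.000; Cove: 3920377556.000; Basin: 2753855365.000; Draw: 6633430025.000; Ford: 3074584509.000; Larch: 1797061586.000.
Minimum at Larch.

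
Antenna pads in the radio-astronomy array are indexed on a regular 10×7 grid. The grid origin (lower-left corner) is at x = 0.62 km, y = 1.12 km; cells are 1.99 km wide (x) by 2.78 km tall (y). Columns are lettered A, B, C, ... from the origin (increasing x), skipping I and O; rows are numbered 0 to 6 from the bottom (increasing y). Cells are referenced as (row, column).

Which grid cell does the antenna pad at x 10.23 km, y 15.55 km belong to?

Column index: ⌊(10.23 − 0.62) / 1.99⌋ = ⌊4.829⌋ = 4 → column E
Row offset from origin: ⌊(15.55 − 1.12) / 2.78⌋ = ⌊5.191⌋ = 5 → row 5

(5, E)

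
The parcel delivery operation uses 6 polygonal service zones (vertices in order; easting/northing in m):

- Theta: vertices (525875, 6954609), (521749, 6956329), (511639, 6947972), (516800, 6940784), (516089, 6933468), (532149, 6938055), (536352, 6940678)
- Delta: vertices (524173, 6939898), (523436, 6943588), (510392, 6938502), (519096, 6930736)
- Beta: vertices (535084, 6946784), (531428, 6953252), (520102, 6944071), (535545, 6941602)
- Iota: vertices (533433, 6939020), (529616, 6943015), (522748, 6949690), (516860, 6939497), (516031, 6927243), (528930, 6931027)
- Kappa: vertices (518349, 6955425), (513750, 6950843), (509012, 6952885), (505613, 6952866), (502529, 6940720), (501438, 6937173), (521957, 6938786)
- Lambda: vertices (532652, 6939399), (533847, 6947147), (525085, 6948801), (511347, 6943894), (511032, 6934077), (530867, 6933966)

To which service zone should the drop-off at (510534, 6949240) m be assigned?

Kappa

Cast a ray rightward from (510534, 6949240). For each polygon, the edges (by vertex number in listed order) whose endpoints lie on opposite sides of northing = 6949240, where each meets that height, and whether that is right or left of the point:
Theta: 2–3 at easting≈513173.0 (right), 7–1 at easting≈529912.8 (right) → 2 crossings.
Delta: no edge straddles that height → 0 crossings.
Beta: 1–2 at easting≈533695.8 (right), 2–3 at easting≈526478.7 (right) → 2 crossings.
Iota: 2–3 at easting≈523211.0 (right), 3–4 at easting≈522488.1 (right) → 2 crossings.
Kappa: 4–5 at easting≈504692.3 (left), 7–1 at easting≈519690.2 (right) → 1 crossing.
Lambda: no edge straddles that height → 0 crossings.
Only Kappa has an odd count, so the point is inside Kappa.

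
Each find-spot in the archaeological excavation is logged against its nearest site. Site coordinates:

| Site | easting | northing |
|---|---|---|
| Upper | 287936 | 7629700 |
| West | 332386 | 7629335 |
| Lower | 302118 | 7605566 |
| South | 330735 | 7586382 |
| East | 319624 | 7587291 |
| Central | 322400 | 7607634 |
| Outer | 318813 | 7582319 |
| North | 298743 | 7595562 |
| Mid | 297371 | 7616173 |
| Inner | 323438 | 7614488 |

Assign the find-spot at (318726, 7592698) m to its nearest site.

East

Squared distances to each site:
Upper: 2317172104.000; West: 1528865369.000; Lower: 441411088.000; South: 184107937.000; East: 30042053.000; Central: 236582372.000; Outer: 107731210.000; North: 407522785.000; Mid: 1007111650.000; Inner: 497007044.000.
Minimum at East.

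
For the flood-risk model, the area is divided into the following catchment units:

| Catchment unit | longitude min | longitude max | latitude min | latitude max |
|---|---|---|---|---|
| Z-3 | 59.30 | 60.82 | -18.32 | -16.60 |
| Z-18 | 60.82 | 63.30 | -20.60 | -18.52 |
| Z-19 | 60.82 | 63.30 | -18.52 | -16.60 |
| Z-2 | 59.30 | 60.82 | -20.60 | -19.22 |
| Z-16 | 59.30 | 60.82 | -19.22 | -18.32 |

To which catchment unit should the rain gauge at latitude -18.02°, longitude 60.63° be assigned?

Z-3

The point has longitude = 60.63 and latitude = -18.02.
Only Z-3 satisfies 59.30 ≤ longitude ≤ 60.82 and -18.32 ≤ latitude ≤ -16.60.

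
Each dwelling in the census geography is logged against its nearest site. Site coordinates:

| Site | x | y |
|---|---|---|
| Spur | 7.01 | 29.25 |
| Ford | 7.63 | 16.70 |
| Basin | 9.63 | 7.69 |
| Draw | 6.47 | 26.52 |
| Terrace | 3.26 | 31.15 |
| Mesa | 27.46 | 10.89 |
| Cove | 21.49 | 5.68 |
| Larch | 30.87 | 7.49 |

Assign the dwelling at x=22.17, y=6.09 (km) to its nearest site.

Cove

Squared distances to each site:
Spur: 766.211; Ford: 323.984; Basin: 159.812; Draw: 663.875; Terrace: 985.592; Mesa: 51.024; Cove: 0.631; Larch: 77.650.
Minimum at Cove.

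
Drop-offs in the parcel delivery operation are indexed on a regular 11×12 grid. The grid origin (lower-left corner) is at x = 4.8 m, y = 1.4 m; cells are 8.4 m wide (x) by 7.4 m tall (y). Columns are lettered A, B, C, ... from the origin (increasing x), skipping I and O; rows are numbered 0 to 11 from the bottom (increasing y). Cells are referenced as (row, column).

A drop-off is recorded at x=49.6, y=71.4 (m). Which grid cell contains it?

Column index: ⌊(49.6 − 4.8) / 8.4⌋ = ⌊5.333⌋ = 5 → column F
Row offset from origin: ⌊(71.4 − 1.4) / 7.4⌋ = ⌊9.459⌋ = 9 → row 9

(9, F)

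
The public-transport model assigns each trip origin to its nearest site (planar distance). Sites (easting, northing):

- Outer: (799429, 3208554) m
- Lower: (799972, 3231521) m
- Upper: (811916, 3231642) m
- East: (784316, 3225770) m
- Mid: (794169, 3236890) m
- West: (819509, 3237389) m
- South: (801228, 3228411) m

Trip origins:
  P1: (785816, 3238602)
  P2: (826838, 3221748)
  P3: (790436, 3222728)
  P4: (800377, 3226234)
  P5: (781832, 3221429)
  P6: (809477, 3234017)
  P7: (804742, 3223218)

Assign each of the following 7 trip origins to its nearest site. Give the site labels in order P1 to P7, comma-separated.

P1 → Mid (d²=72703553.00)
P2 → West (d²=298355122.00)
P3 → East (d²=46708164.00)
P4 → South (d²=5463530.00)
P5 → East (d²=25014537.00)
P6 → Upper (d²=11589346.00)
P7 → South (d²=39315445.00)

Mid, West, East, South, East, Upper, South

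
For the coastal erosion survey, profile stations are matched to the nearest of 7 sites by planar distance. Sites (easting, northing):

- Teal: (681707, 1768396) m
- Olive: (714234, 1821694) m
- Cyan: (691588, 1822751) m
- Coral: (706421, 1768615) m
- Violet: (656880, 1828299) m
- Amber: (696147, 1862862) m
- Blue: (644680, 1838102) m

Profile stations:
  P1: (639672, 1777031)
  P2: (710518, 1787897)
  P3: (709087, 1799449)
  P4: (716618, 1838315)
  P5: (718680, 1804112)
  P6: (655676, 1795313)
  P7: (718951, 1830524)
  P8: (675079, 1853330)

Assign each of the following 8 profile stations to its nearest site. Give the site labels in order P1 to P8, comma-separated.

Teal, Coral, Olive, Olive, Olive, Violet, Olive, Amber

P1 → Teal (d²=1841504450.00)
P2 → Coral (d²=388580933.00)
P3 → Olive (d²=521331634.00)
P4 → Olive (d²=281941097.00)
P5 → Olive (d²=328893640.00)
P6 → Violet (d²=1089525812.00)
P7 → Olive (d²=100218989.00)
P8 → Amber (d²=534719648.00)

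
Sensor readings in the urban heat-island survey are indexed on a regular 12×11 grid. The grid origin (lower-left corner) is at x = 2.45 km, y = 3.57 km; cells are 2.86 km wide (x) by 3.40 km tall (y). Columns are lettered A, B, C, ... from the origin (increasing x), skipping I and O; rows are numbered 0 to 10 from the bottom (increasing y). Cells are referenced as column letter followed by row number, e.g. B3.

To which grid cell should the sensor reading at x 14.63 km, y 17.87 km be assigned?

Column index: ⌊(14.63 − 2.45) / 2.86⌋ = ⌊4.259⌋ = 4 → column E
Row offset from origin: ⌊(17.87 − 3.57) / 3.40⌋ = ⌊4.206⌋ = 4 → row 4

E4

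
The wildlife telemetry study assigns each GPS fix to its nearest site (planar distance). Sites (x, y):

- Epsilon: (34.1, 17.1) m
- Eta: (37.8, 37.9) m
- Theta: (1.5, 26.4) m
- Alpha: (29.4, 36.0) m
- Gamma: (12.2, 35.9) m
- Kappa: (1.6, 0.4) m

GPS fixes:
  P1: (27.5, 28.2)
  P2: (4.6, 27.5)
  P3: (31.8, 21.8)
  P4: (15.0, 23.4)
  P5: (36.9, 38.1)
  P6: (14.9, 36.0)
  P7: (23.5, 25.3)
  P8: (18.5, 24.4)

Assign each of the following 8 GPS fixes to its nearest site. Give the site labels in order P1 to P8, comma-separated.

P1 → Alpha (d²=64.45)
P2 → Theta (d²=10.82)
P3 → Epsilon (d²=27.38)
P4 → Gamma (d²=164.09)
P5 → Eta (d²=0.85)
P6 → Gamma (d²=7.30)
P7 → Alpha (d²=149.30)
P8 → Gamma (d²=171.94)

Alpha, Theta, Epsilon, Gamma, Eta, Gamma, Alpha, Gamma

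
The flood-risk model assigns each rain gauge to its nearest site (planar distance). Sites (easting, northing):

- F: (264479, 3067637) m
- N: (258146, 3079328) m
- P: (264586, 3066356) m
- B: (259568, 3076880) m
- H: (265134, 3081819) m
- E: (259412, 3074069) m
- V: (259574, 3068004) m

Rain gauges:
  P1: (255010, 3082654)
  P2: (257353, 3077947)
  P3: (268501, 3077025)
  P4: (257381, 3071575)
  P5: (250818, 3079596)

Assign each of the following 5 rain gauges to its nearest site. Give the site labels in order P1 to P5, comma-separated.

P1 → N (d²=20896772.00)
P2 → N (d²=2536010.00)
P3 → H (d²=34319125.00)
P4 → E (d²=10344997.00)
P5 → N (d²=53771408.00)

N, N, H, E, N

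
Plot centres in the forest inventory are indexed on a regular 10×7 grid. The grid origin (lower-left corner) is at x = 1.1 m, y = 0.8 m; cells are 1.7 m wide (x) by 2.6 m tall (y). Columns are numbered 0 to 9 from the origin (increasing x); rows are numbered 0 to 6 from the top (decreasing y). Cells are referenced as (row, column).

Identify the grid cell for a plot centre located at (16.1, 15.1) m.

Column index: ⌊(16.1 − 1.1) / 1.7⌋ = ⌊8.824⌋ = 8
Row offset from origin: ⌊(15.1 − 0.8) / 2.6⌋ = ⌊5.500⌋ = 5 → row 1 (counted from top)

(1, 8)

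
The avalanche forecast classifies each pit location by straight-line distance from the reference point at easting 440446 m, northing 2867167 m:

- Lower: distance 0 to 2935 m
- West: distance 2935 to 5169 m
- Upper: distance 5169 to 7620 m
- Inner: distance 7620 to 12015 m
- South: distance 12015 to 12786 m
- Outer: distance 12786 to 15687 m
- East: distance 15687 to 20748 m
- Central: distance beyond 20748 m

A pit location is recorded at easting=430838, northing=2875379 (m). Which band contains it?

South

Distance = √((430838−440446)² + (2875379−2867167)²) = √(92313664.000 + 67436944.000) = 12639.249 m.
12015 ≤ 12639.249 < 12786 → South.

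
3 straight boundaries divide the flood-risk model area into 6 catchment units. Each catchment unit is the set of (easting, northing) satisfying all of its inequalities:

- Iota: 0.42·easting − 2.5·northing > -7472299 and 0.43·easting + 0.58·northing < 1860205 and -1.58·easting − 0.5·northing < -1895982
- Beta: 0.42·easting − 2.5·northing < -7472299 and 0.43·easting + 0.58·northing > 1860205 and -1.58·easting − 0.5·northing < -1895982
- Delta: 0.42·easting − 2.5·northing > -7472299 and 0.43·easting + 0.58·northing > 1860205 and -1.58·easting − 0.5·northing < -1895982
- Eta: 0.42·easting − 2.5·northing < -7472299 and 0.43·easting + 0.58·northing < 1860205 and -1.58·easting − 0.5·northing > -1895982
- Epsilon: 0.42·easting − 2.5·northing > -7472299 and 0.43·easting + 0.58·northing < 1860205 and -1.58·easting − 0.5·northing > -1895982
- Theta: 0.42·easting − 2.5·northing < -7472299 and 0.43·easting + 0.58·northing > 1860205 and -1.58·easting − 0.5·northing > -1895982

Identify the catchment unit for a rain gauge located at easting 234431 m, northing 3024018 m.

Epsilon

0.42·234431 − 2.5·3024018 = -7461583.980, which is > -7472299
0.43·234431 + 0.58·3024018 = 1854735.770, which is < 1860205
-1.58·234431 − 0.5·3024018 = -1882409.980, which is > -1895982
This sign pattern matches Epsilon.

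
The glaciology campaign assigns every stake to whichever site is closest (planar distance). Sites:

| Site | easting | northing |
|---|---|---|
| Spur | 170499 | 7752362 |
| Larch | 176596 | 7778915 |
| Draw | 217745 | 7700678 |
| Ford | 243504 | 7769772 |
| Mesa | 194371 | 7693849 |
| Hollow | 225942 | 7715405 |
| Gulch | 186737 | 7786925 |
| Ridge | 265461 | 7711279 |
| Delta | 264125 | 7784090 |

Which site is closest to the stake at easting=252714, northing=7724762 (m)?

Ridge

Squared distances to each site:
Spur: 7521066225.000; Larch: 8726497333.000; Draw: 1802870017.000; Ford: 2110724200.000; Mesa: 4359519218.000; Hollow: 804293433.000; Gulch: 8217203098.000; Ridge: 344277298.000; Delta: 3650022505.000.
Minimum at Ridge.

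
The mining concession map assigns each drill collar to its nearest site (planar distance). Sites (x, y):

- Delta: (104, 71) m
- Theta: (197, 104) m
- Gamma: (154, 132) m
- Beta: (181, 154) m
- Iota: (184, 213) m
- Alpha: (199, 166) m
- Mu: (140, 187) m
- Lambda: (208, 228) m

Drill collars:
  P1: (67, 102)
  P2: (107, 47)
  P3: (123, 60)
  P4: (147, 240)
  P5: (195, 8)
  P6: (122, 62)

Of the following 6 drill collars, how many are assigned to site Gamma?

0

P1 → Delta
P2 → Delta
P3 → Delta
P4 → Iota
P5 → Theta
P6 → Delta
0 of the 6 go to Gamma.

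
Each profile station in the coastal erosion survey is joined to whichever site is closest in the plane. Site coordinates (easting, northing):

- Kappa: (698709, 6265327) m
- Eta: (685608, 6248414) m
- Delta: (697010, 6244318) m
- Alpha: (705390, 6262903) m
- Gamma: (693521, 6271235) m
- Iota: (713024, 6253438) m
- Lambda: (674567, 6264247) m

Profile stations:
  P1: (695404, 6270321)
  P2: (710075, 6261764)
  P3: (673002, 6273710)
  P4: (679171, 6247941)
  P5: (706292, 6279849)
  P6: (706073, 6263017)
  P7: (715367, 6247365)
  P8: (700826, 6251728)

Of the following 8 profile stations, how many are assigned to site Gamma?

P1 → Gamma
P2 → Alpha
P3 → Lambda
P4 → Eta
P5 → Gamma
P6 → Alpha
P7 → Iota
P8 → Delta
2 of the 8 go to Gamma.

2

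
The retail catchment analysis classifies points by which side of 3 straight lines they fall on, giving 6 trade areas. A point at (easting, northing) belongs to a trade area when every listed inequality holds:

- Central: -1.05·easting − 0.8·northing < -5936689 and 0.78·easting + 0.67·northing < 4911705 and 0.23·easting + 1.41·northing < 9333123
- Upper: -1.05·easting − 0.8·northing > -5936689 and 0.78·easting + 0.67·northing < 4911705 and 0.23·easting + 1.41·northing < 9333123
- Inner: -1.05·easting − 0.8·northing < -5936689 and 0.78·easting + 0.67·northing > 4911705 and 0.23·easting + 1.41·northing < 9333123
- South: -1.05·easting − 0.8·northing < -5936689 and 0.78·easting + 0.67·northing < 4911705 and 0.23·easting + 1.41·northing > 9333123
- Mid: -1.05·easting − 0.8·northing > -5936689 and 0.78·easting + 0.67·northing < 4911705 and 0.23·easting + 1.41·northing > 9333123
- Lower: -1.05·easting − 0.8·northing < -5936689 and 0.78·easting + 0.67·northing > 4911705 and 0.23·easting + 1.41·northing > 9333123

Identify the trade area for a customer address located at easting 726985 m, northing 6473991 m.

Central

-1.05·726985 − 0.8·6473991 = -5942527.050, which is < -5936689
0.78·726985 + 0.67·6473991 = 4904622.270, which is < 4911705
0.23·726985 + 1.41·6473991 = 9295533.860, which is < 9333123
This sign pattern matches Central.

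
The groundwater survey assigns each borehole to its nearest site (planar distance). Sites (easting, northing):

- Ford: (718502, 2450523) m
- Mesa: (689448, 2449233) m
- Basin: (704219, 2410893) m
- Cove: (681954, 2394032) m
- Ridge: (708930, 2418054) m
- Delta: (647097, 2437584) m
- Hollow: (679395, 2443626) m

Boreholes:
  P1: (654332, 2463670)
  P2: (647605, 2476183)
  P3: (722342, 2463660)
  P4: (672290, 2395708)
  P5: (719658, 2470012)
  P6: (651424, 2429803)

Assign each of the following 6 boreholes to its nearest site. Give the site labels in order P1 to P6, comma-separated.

P1 → Delta (d²=732824621.00)
P2 → Delta (d²=1490140865.00)
P3 → Ford (d²=187326369.00)
P4 → Cove (d²=96201872.00)
P5 → Ford (d²=381157457.00)
P6 → Delta (d²=79266890.00)

Delta, Delta, Ford, Cove, Ford, Delta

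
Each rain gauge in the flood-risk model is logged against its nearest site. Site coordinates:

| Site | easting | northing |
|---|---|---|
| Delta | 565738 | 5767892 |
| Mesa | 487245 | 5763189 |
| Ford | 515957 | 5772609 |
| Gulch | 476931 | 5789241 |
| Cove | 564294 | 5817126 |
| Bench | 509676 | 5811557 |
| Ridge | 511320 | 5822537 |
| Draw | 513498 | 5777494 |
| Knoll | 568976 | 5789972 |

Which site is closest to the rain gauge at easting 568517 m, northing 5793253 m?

Squared distances to each site:
Delta: 650903162.000; Mesa: 7508982080.000; Ford: 3188728336.000; Gulch: 8404091540.000; Cove: 587753858.000; Bench: 3797299697.000; Ridge: 4129049465.000; Draw: 3275436442.000; Knoll: 10975642.000.
Minimum at Knoll.

Knoll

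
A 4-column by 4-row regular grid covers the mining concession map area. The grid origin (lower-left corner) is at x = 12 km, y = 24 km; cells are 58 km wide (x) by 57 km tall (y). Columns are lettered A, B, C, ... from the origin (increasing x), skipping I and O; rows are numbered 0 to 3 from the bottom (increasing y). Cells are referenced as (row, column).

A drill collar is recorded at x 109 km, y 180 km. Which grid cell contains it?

(2, B)

Column index: ⌊(109 − 12) / 58⌋ = ⌊1.672⌋ = 1 → column B
Row offset from origin: ⌊(180 − 24) / 57⌋ = ⌊2.737⌋ = 2 → row 2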